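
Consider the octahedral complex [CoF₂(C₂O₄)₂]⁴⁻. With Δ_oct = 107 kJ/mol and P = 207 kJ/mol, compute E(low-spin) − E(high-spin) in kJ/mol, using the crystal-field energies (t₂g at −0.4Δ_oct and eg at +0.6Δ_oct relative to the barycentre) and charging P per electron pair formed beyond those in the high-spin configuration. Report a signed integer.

Ligand charges: 2×(-1) from F⁻ and 2×(-2) from C₂O₄²⁻ sum to -6; with overall charge -4, Co is +2.
Co is in group 9, so Co²⁺ is d⁷ (9 − 2 = 7).
High-spin d⁷ fills as t₂g⁵ eg² with CFSE 5(−0.4) + 2(+0.6) = -0.8Δ_oct = -86 kJ/mol.
Low-spin: t₂g⁶ eg¹, orbital CFSE = -1.8Δ_oct = -193 kJ/mol; plus 1 excess pair × P = +207 kJ/mol; total 14 kJ/mol.
Thus E(LS) − E(HS) = 100 kJ/mol.

100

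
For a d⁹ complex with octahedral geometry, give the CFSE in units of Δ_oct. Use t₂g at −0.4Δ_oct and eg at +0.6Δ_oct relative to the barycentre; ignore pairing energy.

Configuration: t₂g⁶ eg³.
CFSE = 6(-0.4Δ_oct) + 3(0.6Δ_oct) = -2.4Δ_oct + 1.8Δ_oct = -0.6Δ_oct.

-0.6 Δ_oct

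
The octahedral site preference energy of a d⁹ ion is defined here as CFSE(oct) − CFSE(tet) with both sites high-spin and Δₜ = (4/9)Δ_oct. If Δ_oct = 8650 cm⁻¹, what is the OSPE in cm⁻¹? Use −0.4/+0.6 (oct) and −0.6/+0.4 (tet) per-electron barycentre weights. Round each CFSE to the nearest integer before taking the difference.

In an octahedral site d⁹ (HS) is t2g^6 e_g^3, giving CFSE(oct) = -0.6Δ_oct = -5190 cm⁻¹.
In a tetrahedral site the filling is e^4 t2^5: CFSE(tet) = -0.4Δₜ = -0.4 × (4/9)(8650) = -1538 cm⁻¹.
Subtracting, OSPE = -5190 − (-1538) = -3652 cm⁻¹.

-3652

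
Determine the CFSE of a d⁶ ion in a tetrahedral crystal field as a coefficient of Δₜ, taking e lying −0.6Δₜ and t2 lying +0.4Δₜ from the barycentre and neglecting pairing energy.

-0.6 Δₜ

With tetrahedral geometry the complex is necessarily high-spin.
Configuration: e^3 t2^3.
CFSE = 3(-0.6Δₜ) + 3(0.4Δₜ) = -1.8Δₜ + 1.2Δₜ = -0.6Δₜ.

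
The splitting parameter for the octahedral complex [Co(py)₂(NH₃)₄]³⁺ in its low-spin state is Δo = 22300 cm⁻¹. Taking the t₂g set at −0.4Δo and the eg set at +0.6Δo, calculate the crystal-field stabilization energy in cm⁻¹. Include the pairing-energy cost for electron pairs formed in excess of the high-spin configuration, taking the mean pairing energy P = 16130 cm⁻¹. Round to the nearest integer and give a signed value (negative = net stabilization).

-21260

Ligand charges: 2×(+0) from py and 4×(+0) from NH₃ sum to +0; with overall charge +3, Co is +3.
Group 9 minus oxidation state +3 gives a d⁶ configuration for Co³⁺.
Electron filling gives t₂g⁶ eg⁰.
The orbital stabilization is -2.4Δo = -2.4 × 22300 = -53520 cm⁻¹.
High-spin d⁶ would be t₂g⁴ eg² with 1 pair; low-spin has 3, so 2 excess pairs cost +2P = +32260 cm⁻¹.
Net CFSE = -53520 + 32260 = -21260 cm⁻¹.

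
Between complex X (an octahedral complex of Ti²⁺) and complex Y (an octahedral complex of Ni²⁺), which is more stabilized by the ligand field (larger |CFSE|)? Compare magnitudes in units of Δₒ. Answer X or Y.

Y

X: Ti sits in group 4; removing 2 electrons leaves Ti²⁺ with 4 − 2 = 2 d electrons; t₂g² eg⁰, CFSE = -0.8Δₒ.
Y: Ni sits in group 10; removing 2 electrons leaves Ni²⁺ with 10 − 2 = 8 d electrons; For octahedral d⁸ the high- and low-spin configurations coincide; t2g^6 e_g^2, CFSE = -1.2Δₒ.
So Y has the larger |CFSE|.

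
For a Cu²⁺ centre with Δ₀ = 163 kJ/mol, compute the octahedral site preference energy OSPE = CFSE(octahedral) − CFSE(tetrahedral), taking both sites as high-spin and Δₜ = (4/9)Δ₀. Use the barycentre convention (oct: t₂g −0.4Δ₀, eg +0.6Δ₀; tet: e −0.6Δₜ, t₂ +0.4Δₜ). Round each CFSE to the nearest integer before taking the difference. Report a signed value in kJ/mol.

Cu is in group 11, so Cu²⁺ is d⁹ (11 − 2 = 9).
Octahedral (high-spin): t2g^6 e_g^3, CFSE = 6(−0.4) + 3(+0.6) = -0.6Δ₀ = -0.6 × 163 = -98 kJ/mol.
Tetrahedral: e^4 t2^5, CFSE = 4(−0.6) + 5(+0.4) = -0.4Δₜ = -0.4 × (4/9) × 163 = -29 kJ/mol.
Subtracting, OSPE = -98 − (-29) = -69 kJ/mol.

-69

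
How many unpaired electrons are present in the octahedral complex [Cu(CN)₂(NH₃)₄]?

Ligand charges: 2×(-1) from CN⁻ and 4×(+0) from NH₃ sum to -2; with overall charge +0, Cu is +2.
Cu is in group 11, so Cu²⁺ is d⁹ (11 − 2 = 9).
Configuration: t₂g⁶ eg³, giving 1 unpaired electron.

1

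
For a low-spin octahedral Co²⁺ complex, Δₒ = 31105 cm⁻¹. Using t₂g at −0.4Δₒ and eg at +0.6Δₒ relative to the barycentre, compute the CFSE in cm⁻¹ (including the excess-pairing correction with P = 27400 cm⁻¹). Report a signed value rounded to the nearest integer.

-28589

Co sits in group 9; removing 2 electrons leaves Co²⁺ with 9 − 2 = 7 d electrons.
Electron filling gives t₂g⁶ eg¹.
Orbital CFSE = 6(-0.4) + 1(0.6) = -1.8Δₒ = -1.8 × 31105 = -55989 cm⁻¹.
Relative to high-spin t₂g⁵ eg² (2 paired), the low-spin configuration has 1 additional pair, contributing +1 × 27400 = +27400 cm⁻¹.
Overall CFSE = -55989 + 27400 = -28589 cm⁻¹.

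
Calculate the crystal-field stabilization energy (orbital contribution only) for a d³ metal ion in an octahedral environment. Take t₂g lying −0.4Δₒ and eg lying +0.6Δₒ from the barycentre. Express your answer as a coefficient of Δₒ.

-1.2 Δₒ

For octahedral d³ the high- and low-spin configurations coincide.
Configuration: t₂g³ eg⁰.
CFSE = 3(-0.4Δₒ) + 0(0.6Δₒ) = -1.2Δₒ + 0.0Δₒ = -1.2Δₒ.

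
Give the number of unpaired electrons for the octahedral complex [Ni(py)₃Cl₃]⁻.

Ligand charges: 3×(+0) from py and 3×(-1) from Cl⁻ sum to -3; with overall charge -1, Ni is +2.
Ni is in group 10, so Ni²⁺ is d⁸ (10 − 2 = 8).
Configuration: t₂g⁶ eg², giving 2 unpaired electrons.

2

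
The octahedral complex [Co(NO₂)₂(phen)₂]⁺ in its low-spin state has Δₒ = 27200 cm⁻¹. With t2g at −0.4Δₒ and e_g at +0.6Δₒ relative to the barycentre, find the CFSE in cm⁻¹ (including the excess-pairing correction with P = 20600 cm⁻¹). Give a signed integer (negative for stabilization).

Ligand charges: 2×(-1) from NO₂⁻ and 2×(+0) from phen sum to -2; with overall charge +1, Co is +3.
Co sits in group 9; removing 3 electrons leaves Co³⁺ with 9 − 3 = 6 d electrons.
The d⁶ electrons fill as t2g^6 e_g^0.
The orbital stabilization is -2.4Δₒ = -2.4 × 27200 = -65280 cm⁻¹.
Pairing penalty: 3 pairs vs 1 in the high-spin reference → 2 extra × P = 41200 cm⁻¹.
Net CFSE = -65280 + 41200 = -24080 cm⁻¹.

-24080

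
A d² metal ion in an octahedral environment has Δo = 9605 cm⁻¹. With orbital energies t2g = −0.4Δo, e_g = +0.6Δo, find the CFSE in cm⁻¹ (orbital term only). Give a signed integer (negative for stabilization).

The d² electrons fill as t2g^2 e_g^0.
Orbital CFSE = 2(-0.4) + 0(0.6) = -0.8Δo = -0.8 × 9605 = -7684 cm⁻¹.

-7684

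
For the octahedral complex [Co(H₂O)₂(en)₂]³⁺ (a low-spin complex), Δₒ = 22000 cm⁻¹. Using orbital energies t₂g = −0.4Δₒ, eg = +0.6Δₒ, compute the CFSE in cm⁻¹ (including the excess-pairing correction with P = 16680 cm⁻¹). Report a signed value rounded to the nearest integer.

-19440

Ligand charges: 2×(+0) from H₂O and 2×(+0) from en sum to +0; with overall charge +3, Co is +3.
Co³⁺: group 9, so d-count = 9 − 3 = 6.
Configuration: t₂g⁶ eg⁰.
Orbital CFSE = 6(-0.4) + 0(0.6) = -2.4Δₒ = -2.4 × 22000 = -52800 cm⁻¹.
Pairing penalty: 3 pairs vs 1 in the high-spin reference → 2 extra × P = 33360 cm⁻¹.
Combining: -52800 + 33360 = -19440 cm⁻¹.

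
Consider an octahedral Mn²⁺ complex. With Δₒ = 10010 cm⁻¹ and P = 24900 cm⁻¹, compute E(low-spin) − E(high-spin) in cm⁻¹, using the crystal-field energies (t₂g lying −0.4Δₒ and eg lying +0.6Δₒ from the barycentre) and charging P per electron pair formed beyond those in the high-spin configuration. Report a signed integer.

Mn is in group 7, so Mn²⁺ is d⁵ (7 − 2 = 5).
In the high-spin limit (t₂g³ eg²) the orbital term is 0.0Δₒ = 0 cm⁻¹, with no excess pairing.
Low-spin t₂g⁵ eg⁰ gives -2.0Δₒ = -20020 cm⁻¹, but forming 2 extra pairs costs 2P = 49800 cm⁻¹, so E(LS) = -20020 + 49800 = 29780 cm⁻¹.
The difference is 29780 − (0) = 29780 cm⁻¹, so high-spin lies lower.

29780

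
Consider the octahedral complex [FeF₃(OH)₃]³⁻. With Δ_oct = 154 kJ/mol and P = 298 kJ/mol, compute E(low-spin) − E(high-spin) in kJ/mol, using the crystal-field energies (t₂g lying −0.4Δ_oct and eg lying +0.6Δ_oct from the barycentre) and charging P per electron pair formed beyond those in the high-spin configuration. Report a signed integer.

288

Ligand charges: 3×(-1) from F⁻ and 3×(-1) from OH⁻ sum to -6; with overall charge -3, Fe is +3.
Fe³⁺: group 8, so d-count = 8 − 3 = 5.
In the high-spin limit (t₂g³ eg²) the orbital term is 0.0Δ_oct = 0 kJ/mol, with no excess pairing.
For low-spin the configuration is t₂g⁵ eg⁰: orbital energy -2.0 × 154 = -308 kJ/mol, and 2 additional pairs relative to high-spin add 596 kJ/mol, giving 288 kJ/mol.
Thus E(LS) − E(HS) = 288 kJ/mol.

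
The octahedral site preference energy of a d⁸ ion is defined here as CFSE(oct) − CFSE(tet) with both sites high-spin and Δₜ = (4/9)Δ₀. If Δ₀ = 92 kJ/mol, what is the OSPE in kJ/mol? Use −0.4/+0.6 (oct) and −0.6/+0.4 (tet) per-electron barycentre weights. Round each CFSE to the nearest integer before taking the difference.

-77

Octahedral (high-spin): t₂g⁶ eg², CFSE = 6(−0.4) + 2(+0.6) = -1.2Δ₀ = -1.2 × 92 = -110 kJ/mol.
Tetrahedral e⁴ t₂⁴ gives -0.8Δₜ = -0.8 × (4/9) × 92 = -33 kJ/mol.
Subtracting, OSPE = -110 − (-33) = -77 kJ/mol.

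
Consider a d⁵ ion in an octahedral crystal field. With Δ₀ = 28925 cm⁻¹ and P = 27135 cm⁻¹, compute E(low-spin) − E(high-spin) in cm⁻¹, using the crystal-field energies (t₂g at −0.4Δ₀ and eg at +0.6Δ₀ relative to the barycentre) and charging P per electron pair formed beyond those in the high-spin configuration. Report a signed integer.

-3580

In the high-spin limit (t₂g³ eg²) the orbital term is 0.0Δ₀ = 0 cm⁻¹, with no excess pairing.
Low-spin: t₂g⁵ eg⁰, orbital CFSE = -2.0Δ₀ = -57850 cm⁻¹; plus 2 excess pairs × P = +54270 cm⁻¹; total -3580 cm⁻¹.
E(LS) − E(HS) = -3580 − (0) = -3580 cm⁻¹.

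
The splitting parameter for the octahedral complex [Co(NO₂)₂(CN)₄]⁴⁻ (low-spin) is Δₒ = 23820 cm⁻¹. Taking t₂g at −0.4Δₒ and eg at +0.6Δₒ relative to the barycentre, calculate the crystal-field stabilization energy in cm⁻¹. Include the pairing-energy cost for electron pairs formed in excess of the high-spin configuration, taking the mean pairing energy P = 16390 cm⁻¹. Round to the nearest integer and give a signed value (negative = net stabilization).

-26486

Ligand charges: 2×(-1) from NO₂⁻ and 4×(-1) from CN⁻ sum to -6; with overall charge -4, Co is +2.
Co is in group 9, so Co²⁺ is d⁷ (9 − 2 = 7).
Configuration: t₂g⁶ eg¹.
Orbital CFSE = 6(-0.4) + 1(0.6) = -1.8Δₒ = -1.8 × 23820 = -42876 cm⁻¹.
High-spin d⁷ would be t₂g⁵ eg² with 2 pairs; low-spin has 3, so 1 excess pair costs +1P = +16390 cm⁻¹.
Overall CFSE = -42876 + 16390 = -26486 cm⁻¹.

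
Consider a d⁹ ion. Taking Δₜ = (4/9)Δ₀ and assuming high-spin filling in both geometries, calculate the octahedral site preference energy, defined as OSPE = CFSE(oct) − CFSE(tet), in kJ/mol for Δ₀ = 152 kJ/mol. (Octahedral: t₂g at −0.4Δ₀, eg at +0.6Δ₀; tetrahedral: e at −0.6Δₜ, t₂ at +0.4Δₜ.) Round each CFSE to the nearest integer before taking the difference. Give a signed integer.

-64

Octahedral (high-spin): t₂g⁶ eg³, CFSE = 6(−0.4) + 3(+0.6) = -0.6Δ₀ = -0.6 × 152 = -91 kJ/mol.
Tetrahedral e⁴ t₂⁵ gives -0.4Δₜ = -0.4 × (4/9) × 152 = -27 kJ/mol.
OSPE = -91 − (-27) = -64 kJ/mol.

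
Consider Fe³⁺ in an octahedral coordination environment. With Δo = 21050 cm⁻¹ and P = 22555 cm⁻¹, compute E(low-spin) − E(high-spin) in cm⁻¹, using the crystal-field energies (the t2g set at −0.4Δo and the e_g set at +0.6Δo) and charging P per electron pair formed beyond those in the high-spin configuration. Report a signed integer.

Fe is in group 8, so Fe³⁺ is d⁵ (8 − 3 = 5).
High-spin: t2g^3 e_g^2, CFSE = 0.0Δo = 0 cm⁻¹.
Low-spin t2g^5 e_g^0 gives -2.0Δo = -42100 cm⁻¹, but forming 2 extra pairs costs 2P = 45110 cm⁻¹, so E(LS) = -42100 + 45110 = 3010 cm⁻¹.
The difference is 3010 − (0) = 3010 cm⁻¹, so high-spin lies lower.

3010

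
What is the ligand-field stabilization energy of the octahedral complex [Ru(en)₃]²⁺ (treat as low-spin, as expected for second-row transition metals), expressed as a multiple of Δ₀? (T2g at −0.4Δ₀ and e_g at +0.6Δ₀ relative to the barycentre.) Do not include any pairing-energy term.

-2.4 Δ₀

en is neutral, so the +2 overall charge sits on Ru: oxidation state +2.
Ru²⁺: group 8, so d-count = 8 − 2 = 6.
Configuration: t2g^6 e_g^0.
CFSE = 6(-0.4Δ₀) + 0(0.6Δ₀) = -2.4Δ₀ + 0.0Δ₀ = -2.4Δ₀.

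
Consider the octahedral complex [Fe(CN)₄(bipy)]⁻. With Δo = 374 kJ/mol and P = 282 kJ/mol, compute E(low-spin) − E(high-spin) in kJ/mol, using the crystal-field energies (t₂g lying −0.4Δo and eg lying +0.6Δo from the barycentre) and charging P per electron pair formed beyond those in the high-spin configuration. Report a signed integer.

-184

Ligand charges: 4×(-1) from CN⁻ and 1×(+0) from bipy sum to -4; with overall charge -1, Fe is +3.
Fe³⁺: group 8, so d-count = 8 − 3 = 5.
In the high-spin limit (t₂g³ eg²) the orbital term is 0.0Δo = 0 kJ/mol, with no excess pairing.
Low-spin: t₂g⁵ eg⁰, orbital CFSE = -2.0Δo = -748 kJ/mol; plus 2 excess pairs × P = +564 kJ/mol; total -184 kJ/mol.
E(LS) − E(HS) = -184 − (0) = -184 kJ/mol.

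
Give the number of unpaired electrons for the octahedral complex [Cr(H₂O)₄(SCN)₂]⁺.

3

Ligand charges: 4×(+0) from H₂O and 2×(-1) from SCN⁻ sum to -2; with overall charge +1, Cr is +3.
Cr is in group 6, so Cr³⁺ is d³ (6 − 3 = 3).
Configuration: t₂g³ eg⁰, giving 3 unpaired electrons.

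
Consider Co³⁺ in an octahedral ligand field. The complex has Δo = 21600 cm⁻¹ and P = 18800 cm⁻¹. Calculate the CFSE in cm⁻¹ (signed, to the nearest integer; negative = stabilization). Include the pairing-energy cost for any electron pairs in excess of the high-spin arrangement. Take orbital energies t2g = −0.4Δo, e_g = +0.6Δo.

Group 9 minus oxidation state +3 gives a d⁶ configuration for Co³⁺.
Δo > P, so pairing is preferred: the ground state is low-spin.
That gives t2g^6 e_g^0.
Orbital CFSE = -2.4Δo = -2.4 × 21600 = -51840 cm⁻¹.
Excess pairs vs high-spin: 3 − 1 = 2; pairing cost = +37600 cm⁻¹.
Net CFSE = -51840 + 37600 = -14240 cm⁻¹.

-14240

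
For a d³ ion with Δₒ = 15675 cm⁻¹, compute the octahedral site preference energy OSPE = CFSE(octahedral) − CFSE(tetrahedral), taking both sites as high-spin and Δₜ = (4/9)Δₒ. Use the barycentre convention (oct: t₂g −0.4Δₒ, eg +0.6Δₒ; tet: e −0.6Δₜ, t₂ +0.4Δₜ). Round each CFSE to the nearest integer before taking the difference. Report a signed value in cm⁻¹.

-13237

In an octahedral site d³ (HS) is t₂g³ eg⁰, giving CFSE(oct) = -1.2Δₒ = -18810 cm⁻¹.
Tetrahedral: e² t₂¹, CFSE = 2(−0.6) + 1(+0.4) = -0.8Δₜ = -0.8 × (4/9) × 15675 = -5573 cm⁻¹.
OSPE = CFSE(oct) − CFSE(tet) = -18810 − (-5573) = -13237 cm⁻¹.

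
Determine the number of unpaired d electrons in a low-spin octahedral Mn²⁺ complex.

Mn²⁺: group 7, so d-count = 7 − 2 = 5.
Configuration: t₂g⁵ eg⁰, giving 1 unpaired electron.

1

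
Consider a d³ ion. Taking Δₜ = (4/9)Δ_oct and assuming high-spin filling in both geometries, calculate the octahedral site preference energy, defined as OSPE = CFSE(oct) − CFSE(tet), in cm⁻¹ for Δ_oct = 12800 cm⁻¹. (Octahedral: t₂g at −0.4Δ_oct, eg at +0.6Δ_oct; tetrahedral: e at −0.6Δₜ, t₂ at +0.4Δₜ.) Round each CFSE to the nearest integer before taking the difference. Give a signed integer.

-10809

Octahedral high-spin t₂g³ eg⁰: CFSE = -1.2 × 12800 = -15360 cm⁻¹.
Tetrahedral: e² t₂¹, CFSE = 2(−0.6) + 1(+0.4) = -0.8Δₜ = -0.8 × (4/9) × 12800 = -4551 cm⁻¹.
OSPE = -15360 − (-4551) = -10809 cm⁻¹.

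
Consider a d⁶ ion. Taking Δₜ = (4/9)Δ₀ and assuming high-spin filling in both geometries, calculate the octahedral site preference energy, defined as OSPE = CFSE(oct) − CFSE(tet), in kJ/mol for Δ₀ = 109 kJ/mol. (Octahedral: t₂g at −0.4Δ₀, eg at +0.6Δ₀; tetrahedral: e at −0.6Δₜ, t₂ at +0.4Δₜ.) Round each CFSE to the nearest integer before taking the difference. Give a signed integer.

In an octahedral site d⁶ (HS) is t₂g⁴ eg², giving CFSE(oct) = -0.4Δ₀ = -44 kJ/mol.
Tetrahedral e³ t₂³ gives -0.6Δₜ = -0.6 × (4/9) × 109 = -29 kJ/mol.
Subtracting, OSPE = -44 − (-29) = -15 kJ/mol.

-15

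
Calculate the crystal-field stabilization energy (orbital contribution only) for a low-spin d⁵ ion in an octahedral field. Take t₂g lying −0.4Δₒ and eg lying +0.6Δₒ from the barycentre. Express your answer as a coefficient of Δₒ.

Configuration: t₂g⁵ eg⁰.
CFSE = 5(-0.4Δₒ) + 0(0.6Δₒ) = -2.0Δₒ + 0.0Δₒ = -2.0Δₒ.

-2.0 Δₒ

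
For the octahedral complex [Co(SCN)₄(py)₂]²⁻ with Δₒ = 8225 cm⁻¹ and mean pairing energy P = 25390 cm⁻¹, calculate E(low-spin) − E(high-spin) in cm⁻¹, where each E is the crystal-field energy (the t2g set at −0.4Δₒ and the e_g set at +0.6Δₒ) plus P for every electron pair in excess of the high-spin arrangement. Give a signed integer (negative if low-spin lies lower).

Ligand charges: 4×(-1) from SCN⁻ and 2×(+0) from py sum to -4; with overall charge -2, Co is +2.
Co sits in group 9; removing 2 electrons leaves Co²⁺ with 9 − 2 = 7 d electrons.
In the high-spin limit (t2g^5 e_g^2) the orbital term is -0.8Δₒ = -6580 cm⁻¹, with no excess pairing.
For low-spin the configuration is t2g^6 e_g^1: orbital energy -1.8 × 8225 = -14805 cm⁻¹, and 1 additional pair relative to high-spin adds 25390 cm⁻¹, giving 10585 cm⁻¹.
Thus E(LS) − E(HS) = 17165 cm⁻¹.

17165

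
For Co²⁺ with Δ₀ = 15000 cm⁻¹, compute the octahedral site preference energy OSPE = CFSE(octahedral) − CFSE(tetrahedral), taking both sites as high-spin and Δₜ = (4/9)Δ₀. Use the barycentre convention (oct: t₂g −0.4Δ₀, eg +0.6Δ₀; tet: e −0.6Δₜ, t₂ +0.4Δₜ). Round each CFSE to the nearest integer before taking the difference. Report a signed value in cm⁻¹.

-4000

Co²⁺: group 9, so d-count = 9 − 2 = 7.
Octahedral high-spin t₂g⁵ eg²: CFSE = -0.8 × 15000 = -12000 cm⁻¹.
In a tetrahedral site the filling is e⁴ t₂³: CFSE(tet) = -1.2Δₜ = -1.2 × (4/9)(15000) = -8000 cm⁻¹.
OSPE = CFSE(oct) − CFSE(tet) = -12000 − (-8000) = -4000 cm⁻¹.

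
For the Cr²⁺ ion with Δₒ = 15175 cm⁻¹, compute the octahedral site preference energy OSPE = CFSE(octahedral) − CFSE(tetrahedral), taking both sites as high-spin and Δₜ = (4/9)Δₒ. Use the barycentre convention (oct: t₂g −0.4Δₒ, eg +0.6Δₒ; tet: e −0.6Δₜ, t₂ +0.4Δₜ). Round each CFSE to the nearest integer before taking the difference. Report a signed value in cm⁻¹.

Cr²⁺: group 6, so d-count = 6 − 2 = 4.
Octahedral (high-spin): t₂g³ eg¹, CFSE = 3(−0.4) + 1(+0.6) = -0.6Δₒ = -0.6 × 15175 = -9105 cm⁻¹.
Tetrahedral e² t₂² gives -0.4Δₜ = -0.4 × (4/9) × 15175 = -2698 cm⁻¹.
OSPE = CFSE(oct) − CFSE(tet) = -9105 − (-2698) = -6407 cm⁻¹.

-6407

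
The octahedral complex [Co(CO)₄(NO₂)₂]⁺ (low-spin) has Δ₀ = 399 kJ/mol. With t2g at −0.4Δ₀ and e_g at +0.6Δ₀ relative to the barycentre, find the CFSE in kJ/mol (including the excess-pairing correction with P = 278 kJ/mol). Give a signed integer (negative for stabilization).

Ligand charges: 4×(+0) from CO and 2×(-1) from NO₂⁻ sum to -2; with overall charge +1, Co is +3.
Co³⁺: group 9, so d-count = 9 − 3 = 6.
The d⁶ electrons fill as t2g^6 e_g^0.
CFSE(orbital) = 6×(-0.4Δ₀) + 0×(0.6Δ₀) = -2.4Δ₀; with Δ₀ = 399 kJ/mol that is -958 kJ/mol.
High-spin d⁶ would be t2g^4 e_g^2 with 1 pair; low-spin has 3, so 2 excess pairs cost +2P = +556 kJ/mol.
Combining: -958 + 556 = -402 kJ/mol.

-402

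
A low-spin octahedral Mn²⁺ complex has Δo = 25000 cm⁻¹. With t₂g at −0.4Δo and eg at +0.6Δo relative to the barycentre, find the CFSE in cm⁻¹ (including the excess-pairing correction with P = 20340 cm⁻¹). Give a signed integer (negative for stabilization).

Mn sits in group 7; removing 2 electrons leaves Mn²⁺ with 7 − 2 = 5 d electrons.
Configuration: t₂g⁵ eg⁰.
CFSE(orbital) = 5×(-0.4Δo) + 0×(0.6Δo) = -2.0Δo; with Δo = 25000 cm⁻¹ that is -50000 cm⁻¹.
Pairing penalty: 2 pairs vs 0 in the high-spin reference → 2 extra × P = 40680 cm⁻¹.
Combining: -50000 + 40680 = -9320 cm⁻¹.

-9320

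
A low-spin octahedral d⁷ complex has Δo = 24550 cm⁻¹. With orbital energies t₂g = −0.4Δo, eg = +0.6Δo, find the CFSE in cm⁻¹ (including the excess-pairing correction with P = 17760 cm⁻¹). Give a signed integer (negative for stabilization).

Configuration: t₂g⁶ eg¹.
The orbital stabilization is -1.8Δo = -1.8 × 24550 = -44190 cm⁻¹.
Relative to high-spin t₂g⁵ eg² (2 paired), the low-spin configuration has 1 additional pair, contributing +1 × 17760 = +17760 cm⁻¹.
Combining: -44190 + 17760 = -26430 cm⁻¹.

-26430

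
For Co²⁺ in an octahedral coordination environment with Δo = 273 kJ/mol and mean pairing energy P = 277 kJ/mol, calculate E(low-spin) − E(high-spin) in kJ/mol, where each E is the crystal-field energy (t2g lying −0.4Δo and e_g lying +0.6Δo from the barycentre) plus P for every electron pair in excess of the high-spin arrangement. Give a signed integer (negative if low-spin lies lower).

Group 9 minus oxidation state +2 gives a d⁷ configuration for Co²⁺.
In the high-spin limit (t2g^5 e_g^2) the orbital term is -0.8Δo = -218 kJ/mol, with no excess pairing.
Low-spin: t2g^6 e_g^1, orbital CFSE = -1.8Δo = -491 kJ/mol; plus 1 excess pair × P = +277 kJ/mol; total -214 kJ/mol.
E(LS) − E(HS) = -214 − (-218) = 4 kJ/mol.

4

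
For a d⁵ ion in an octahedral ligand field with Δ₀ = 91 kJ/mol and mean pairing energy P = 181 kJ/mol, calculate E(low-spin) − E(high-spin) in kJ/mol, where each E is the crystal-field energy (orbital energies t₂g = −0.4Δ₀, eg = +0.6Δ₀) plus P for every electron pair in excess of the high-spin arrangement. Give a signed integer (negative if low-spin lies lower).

180

High-spin: t₂g³ eg², CFSE = 0.0Δ₀ = 0 kJ/mol.
Low-spin t₂g⁵ eg⁰ gives -2.0Δ₀ = -182 kJ/mol, but forming 2 extra pairs costs 2P = 362 kJ/mol, so E(LS) = -182 + 362 = 180 kJ/mol.
Thus E(LS) − E(HS) = 180 kJ/mol.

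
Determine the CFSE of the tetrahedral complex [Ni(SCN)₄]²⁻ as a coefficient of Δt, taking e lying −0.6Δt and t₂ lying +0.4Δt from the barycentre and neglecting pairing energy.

Each SCN⁻ contributes -1; 4 × (-1) = -4. With overall charge -2, Ni is in the +2 oxidation state.
Ni²⁺: group 10, so d-count = 10 − 2 = 8.
Tetrahedral splitting is small, so the complex is high-spin.
Configuration: e⁴ t₂⁴.
CFSE = 4(-0.6Δt) + 4(0.4Δt) = -2.4Δt + 1.6Δt = -0.8Δt.

-0.8 Δt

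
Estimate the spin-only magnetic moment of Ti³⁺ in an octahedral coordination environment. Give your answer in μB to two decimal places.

Ti³⁺: group 4, so d-count = 4 − 3 = 1.
For octahedral d¹ the high- and low-spin configurations coincide.
Configuration: t₂g¹ eg⁰ → 1 unpaired electron.
μ(spin-only) = √[1(1+2)] = √3 ≈ 1.73 μB.

1.73 μB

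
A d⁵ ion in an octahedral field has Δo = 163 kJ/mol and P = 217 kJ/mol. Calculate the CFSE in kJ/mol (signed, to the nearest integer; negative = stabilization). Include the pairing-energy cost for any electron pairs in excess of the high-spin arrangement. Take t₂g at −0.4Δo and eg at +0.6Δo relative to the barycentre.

Δo < P, so pairing is avoided: the ground state is high-spin.
That gives t₂g³ eg².
Orbital CFSE = 0.0Δo = 0.0 × 163 = 0 kJ/mol.
High-spin has no excess pairs, so no pairing correction applies.

0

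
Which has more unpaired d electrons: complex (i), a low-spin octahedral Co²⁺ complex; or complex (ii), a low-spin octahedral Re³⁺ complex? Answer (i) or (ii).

(i): Group 9 minus oxidation state +2 gives a d⁷ configuration for Co²⁺; t₂g⁶ eg¹ → 1 unpaired.
(ii): Re³⁺: group 7, so d-count = 7 − 3 = 4; t₂g⁴ eg⁰ → 2 unpaired.
So (ii) has more unpaired electrons.

(ii)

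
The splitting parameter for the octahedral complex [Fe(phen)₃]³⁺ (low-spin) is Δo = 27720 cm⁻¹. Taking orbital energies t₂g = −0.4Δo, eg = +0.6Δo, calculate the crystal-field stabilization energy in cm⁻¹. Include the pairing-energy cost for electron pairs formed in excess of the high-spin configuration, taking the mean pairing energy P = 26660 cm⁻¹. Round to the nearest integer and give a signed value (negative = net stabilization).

phen is neutral, so the +3 overall charge sits on Fe: oxidation state +3.
Fe sits in group 8; removing 3 electrons leaves Fe³⁺ with 8 − 3 = 5 d electrons.
Electron filling gives t₂g⁵ eg⁰.
Orbital CFSE = 5(-0.4) + 0(0.6) = -2.0Δo = -2.0 × 27720 = -55440 cm⁻¹.
High-spin d⁵ would be t₂g³ eg² with 0 pairs; low-spin has 2, so 2 excess pairs cost +2P = +53320 cm⁻¹.
Combining: -55440 + 53320 = -2120 cm⁻¹.

-2120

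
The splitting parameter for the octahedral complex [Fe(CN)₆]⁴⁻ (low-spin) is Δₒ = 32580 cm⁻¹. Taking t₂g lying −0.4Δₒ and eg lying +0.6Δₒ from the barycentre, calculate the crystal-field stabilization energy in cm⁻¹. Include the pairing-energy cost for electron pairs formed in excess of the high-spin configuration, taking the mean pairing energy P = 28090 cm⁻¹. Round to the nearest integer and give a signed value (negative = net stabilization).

Each CN⁻ contributes -1; 6 × (-1) = -6. With overall charge -4, Fe is in the +2 oxidation state.
Fe²⁺: group 8, so d-count = 8 − 2 = 6.
Configuration: t₂g⁶ eg⁰.
CFSE(orbital) = 6×(-0.4Δₒ) + 0×(0.6Δₒ) = -2.4Δₒ; with Δₒ = 32580 cm⁻¹ that is -78192 cm⁻¹.
Relative to high-spin t₂g⁴ eg² (1 paired), the low-spin configuration has 2 additional pairs, contributing +2 × 28090 = +56180 cm⁻¹.
Overall CFSE = -78192 + 56180 = -22012 cm⁻¹.

-22012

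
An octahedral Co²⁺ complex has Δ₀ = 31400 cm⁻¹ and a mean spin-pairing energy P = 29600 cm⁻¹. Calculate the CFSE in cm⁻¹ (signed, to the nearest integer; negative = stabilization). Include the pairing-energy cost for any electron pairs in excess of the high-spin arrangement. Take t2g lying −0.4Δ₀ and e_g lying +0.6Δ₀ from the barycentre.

Group 9 minus oxidation state +2 gives a d⁷ configuration for Co²⁺.
With Δ₀ > P the complex is low-spin.
Filling d⁷ accordingly: t2g^6 e_g^1.
Orbital CFSE = -1.8Δ₀ = -1.8 × 31400 = -56520 cm⁻¹.
Excess pairs vs high-spin: 3 − 2 = 1; pairing cost = +29600 cm⁻¹.
Net CFSE = -56520 + 29600 = -26920 cm⁻¹.

-26920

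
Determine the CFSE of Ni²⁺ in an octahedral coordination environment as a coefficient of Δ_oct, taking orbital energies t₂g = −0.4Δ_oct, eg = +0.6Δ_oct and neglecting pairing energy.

-1.2 Δ_oct

Group 10 minus oxidation state +2 gives a d⁸ configuration for Ni²⁺.
Configuration: t₂g⁶ eg².
CFSE = 6(-0.4Δ_oct) + 2(0.6Δ_oct) = -2.4Δ_oct + 1.2Δ_oct = -1.2Δ_oct.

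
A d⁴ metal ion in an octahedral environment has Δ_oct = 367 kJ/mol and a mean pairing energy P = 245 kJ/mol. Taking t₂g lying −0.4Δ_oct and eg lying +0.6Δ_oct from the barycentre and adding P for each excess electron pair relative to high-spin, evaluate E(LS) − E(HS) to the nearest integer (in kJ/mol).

-122

High-spin: t₂g³ eg¹, CFSE = -0.6Δ_oct = -220 kJ/mol.
For low-spin the configuration is t₂g⁴ eg⁰: orbital energy -1.6 × 367 = -587 kJ/mol, and 1 additional pair relative to high-spin adds 245 kJ/mol, giving -342 kJ/mol.
E(LS) − E(HS) = -342 − (-220) = -122 kJ/mol.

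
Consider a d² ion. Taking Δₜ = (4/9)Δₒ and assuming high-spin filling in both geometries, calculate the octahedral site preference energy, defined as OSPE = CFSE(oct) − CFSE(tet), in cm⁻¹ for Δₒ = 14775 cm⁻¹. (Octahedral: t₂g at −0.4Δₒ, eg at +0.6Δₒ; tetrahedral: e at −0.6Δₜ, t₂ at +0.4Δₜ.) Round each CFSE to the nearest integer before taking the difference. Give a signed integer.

In an octahedral site d² (HS) is t₂g² eg⁰, giving CFSE(oct) = -0.8Δₒ = -11820 cm⁻¹.
In a tetrahedral site the filling is e² t₂⁰: CFSE(tet) = -1.2Δₜ = -1.2 × (4/9)(14775) = -7880 cm⁻¹.
Subtracting, OSPE = -11820 − (-7880) = -3940 cm⁻¹.

-3940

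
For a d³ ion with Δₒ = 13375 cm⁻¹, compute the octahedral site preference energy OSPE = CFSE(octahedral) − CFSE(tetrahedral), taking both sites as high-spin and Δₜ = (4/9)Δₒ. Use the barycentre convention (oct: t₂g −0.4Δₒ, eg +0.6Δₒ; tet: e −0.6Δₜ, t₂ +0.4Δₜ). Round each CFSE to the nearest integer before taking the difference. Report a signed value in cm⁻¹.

Octahedral (high-spin): t₂g³ eg⁰, CFSE = 3(−0.4) + 0(+0.6) = -1.2Δₒ = -1.2 × 13375 = -16050 cm⁻¹.
Tetrahedral: e² t₂¹, CFSE = 2(−0.6) + 1(+0.4) = -0.8Δₜ = -0.8 × (4/9) × 13375 = -4756 cm⁻¹.
OSPE = CFSE(oct) − CFSE(tet) = -16050 − (-4756) = -11294 cm⁻¹.

-11294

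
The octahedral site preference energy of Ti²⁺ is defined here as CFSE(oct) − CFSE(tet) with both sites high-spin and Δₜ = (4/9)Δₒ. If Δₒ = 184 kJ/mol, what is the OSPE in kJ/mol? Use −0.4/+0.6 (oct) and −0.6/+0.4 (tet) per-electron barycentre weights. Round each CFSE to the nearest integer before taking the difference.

-49

Ti sits in group 4; removing 2 electrons leaves Ti²⁺ with 4 − 2 = 2 d electrons.
In an octahedral site d² (HS) is t₂g² eg⁰, giving CFSE(oct) = -0.8Δₒ = -147 kJ/mol.
In a tetrahedral site the filling is e² t₂⁰: CFSE(tet) = -1.2Δₜ = -1.2 × (4/9)(184) = -98 kJ/mol.
Subtracting, OSPE = -147 − (-98) = -49 kJ/mol.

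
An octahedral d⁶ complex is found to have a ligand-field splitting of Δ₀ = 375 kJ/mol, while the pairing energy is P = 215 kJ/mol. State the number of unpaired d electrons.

Since Δ₀ = 375 kJ/mol > P = 215 kJ/mol, the complex adopts the low-spin configuration.
Filling d⁶ accordingly: t₂g⁶ eg⁰.
Unpaired electrons: 0.

0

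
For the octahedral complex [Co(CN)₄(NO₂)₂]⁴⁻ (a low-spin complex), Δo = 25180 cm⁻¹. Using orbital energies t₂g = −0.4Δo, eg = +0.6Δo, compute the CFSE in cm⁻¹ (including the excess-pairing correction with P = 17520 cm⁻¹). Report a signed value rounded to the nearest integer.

-27804

Ligand charges: 4×(-1) from CN⁻ and 2×(-1) from NO₂⁻ sum to -6; with overall charge -4, Co is +2.
Co is in group 9, so Co²⁺ is d⁷ (9 − 2 = 7).
The d⁷ electrons fill as t₂g⁶ eg¹.
The orbital stabilization is -1.8Δo = -1.8 × 25180 = -45324 cm⁻¹.
Relative to high-spin t₂g⁵ eg² (2 paired), the low-spin configuration has 1 additional pair, contributing +1 × 17520 = +17520 cm⁻¹.
Net CFSE = -45324 + 17520 = -27804 cm⁻¹.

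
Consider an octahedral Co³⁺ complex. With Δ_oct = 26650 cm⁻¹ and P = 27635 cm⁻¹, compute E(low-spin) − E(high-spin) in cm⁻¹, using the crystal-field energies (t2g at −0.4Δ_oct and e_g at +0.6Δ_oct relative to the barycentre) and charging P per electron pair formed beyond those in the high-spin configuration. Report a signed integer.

1970

Group 9 minus oxidation state +3 gives a d⁶ configuration for Co³⁺.
In the high-spin limit (t2g^4 e_g^2) the orbital term is -0.4Δ_oct = -10660 cm⁻¹, with no excess pairing.
Low-spin t2g^6 e_g^0 gives -2.4Δ_oct = -63960 cm⁻¹, but forming 2 extra pairs costs 2P = 55270 cm⁻¹, so E(LS) = -63960 + 55270 = -8690 cm⁻¹.
E(LS) − E(HS) = -8690 − (-10660) = 1970 cm⁻¹.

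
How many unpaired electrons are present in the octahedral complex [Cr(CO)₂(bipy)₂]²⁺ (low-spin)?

2

Ligand charges: 2×(+0) from CO and 2×(+0) from bipy sum to +0; with overall charge +2, Cr is +2.
Group 6 minus oxidation state +2 gives a d⁴ configuration for Cr²⁺.
Configuration: t₂g⁴ eg⁰, giving 2 unpaired electrons.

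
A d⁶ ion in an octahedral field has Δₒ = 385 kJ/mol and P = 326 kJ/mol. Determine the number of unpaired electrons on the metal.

0

With Δₒ > P the complex is low-spin.
Filling d⁶ accordingly: t2g^6 e_g^0.
Unpaired electrons: 0.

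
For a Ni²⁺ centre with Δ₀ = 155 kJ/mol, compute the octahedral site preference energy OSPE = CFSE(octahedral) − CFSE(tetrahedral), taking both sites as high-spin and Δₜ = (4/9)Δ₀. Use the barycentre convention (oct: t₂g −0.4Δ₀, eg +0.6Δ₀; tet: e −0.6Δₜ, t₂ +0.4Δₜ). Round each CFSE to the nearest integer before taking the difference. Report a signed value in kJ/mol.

-131

Ni sits in group 10; removing 2 electrons leaves Ni²⁺ with 10 − 2 = 8 d electrons.
In an octahedral site d⁸ (HS) is t₂g⁶ eg², giving CFSE(oct) = -1.2Δ₀ = -186 kJ/mol.
Tetrahedral e⁴ t₂⁴ gives -0.8Δₜ = -0.8 × (4/9) × 155 = -55 kJ/mol.
OSPE = -186 − (-55) = -131 kJ/mol.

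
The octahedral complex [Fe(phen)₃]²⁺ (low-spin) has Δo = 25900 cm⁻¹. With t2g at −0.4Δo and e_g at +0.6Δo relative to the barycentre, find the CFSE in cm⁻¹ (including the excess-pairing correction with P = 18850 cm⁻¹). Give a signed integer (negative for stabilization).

-24460

phen is neutral, so the +2 overall charge sits on Fe: oxidation state +2.
Fe is in group 8, so Fe²⁺ is d⁶ (8 − 2 = 6).
Configuration: t2g^6 e_g^0.
CFSE(orbital) = 6×(-0.4Δo) + 0×(0.6Δo) = -2.4Δo; with Δo = 25900 cm⁻¹ that is -62160 cm⁻¹.
Pairing penalty: 3 pairs vs 1 in the high-spin reference → 2 extra × P = 37700 cm⁻¹.
Combining: -62160 + 37700 = -24460 cm⁻¹.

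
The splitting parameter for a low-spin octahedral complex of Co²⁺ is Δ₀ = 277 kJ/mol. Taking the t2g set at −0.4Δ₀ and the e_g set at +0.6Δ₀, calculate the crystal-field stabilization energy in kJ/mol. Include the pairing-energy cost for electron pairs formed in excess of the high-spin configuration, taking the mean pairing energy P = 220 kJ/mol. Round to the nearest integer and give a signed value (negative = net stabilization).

Co²⁺: group 9, so d-count = 9 − 2 = 7.
Electron filling gives t2g^6 e_g^1.
Orbital CFSE = 6(-0.4) + 1(0.6) = -1.8Δ₀ = -1.8 × 277 = -499 kJ/mol.
Relative to high-spin t2g^5 e_g^2 (2 paired), the low-spin configuration has 1 additional pair, contributing +1 × 220 = +220 kJ/mol.
Combining: -499 + 220 = -279 kJ/mol.

-279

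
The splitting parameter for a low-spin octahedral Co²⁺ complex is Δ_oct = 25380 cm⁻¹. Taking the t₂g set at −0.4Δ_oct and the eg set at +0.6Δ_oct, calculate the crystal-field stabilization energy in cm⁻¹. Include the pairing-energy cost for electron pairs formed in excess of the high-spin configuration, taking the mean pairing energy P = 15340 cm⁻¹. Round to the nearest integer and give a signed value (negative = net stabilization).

-30344

Co sits in group 9; removing 2 electrons leaves Co²⁺ with 9 − 2 = 7 d electrons.
The d⁷ electrons fill as t₂g⁶ eg¹.
CFSE(orbital) = 6×(-0.4Δ_oct) + 1×(0.6Δ_oct) = -1.8Δ_oct; with Δ_oct = 25380 cm⁻¹ that is -45684 cm⁻¹.
Relative to high-spin t₂g⁵ eg² (2 paired), the low-spin configuration has 1 additional pair, contributing +1 × 15340 = +15340 cm⁻¹.
Overall CFSE = -45684 + 15340 = -30344 cm⁻¹.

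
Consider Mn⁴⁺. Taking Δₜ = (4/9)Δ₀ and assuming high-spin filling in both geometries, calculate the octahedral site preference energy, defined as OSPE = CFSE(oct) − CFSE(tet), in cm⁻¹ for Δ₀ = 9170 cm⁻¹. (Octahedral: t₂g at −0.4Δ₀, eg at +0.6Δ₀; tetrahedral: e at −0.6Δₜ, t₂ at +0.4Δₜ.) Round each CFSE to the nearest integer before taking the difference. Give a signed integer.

Mn is in group 7, so Mn⁴⁺ is d³ (7 − 4 = 3).
Octahedral (high-spin): t2g^3 e_g^0, CFSE = 3(−0.4) + 0(+0.6) = -1.2Δ₀ = -1.2 × 9170 = -11004 cm⁻¹.
In a tetrahedral site the filling is e^2 t2^1: CFSE(tet) = -0.8Δₜ = -0.8 × (4/9)(9170) = -3260 cm⁻¹.
OSPE = CFSE(oct) − CFSE(tet) = -11004 − (-3260) = -7744 cm⁻¹.

-7744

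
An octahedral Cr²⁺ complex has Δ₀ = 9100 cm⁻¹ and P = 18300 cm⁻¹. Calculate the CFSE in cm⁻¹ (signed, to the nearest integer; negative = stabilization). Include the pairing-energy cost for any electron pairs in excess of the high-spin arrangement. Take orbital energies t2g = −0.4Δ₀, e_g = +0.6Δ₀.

-5460

Cr sits in group 6; removing 2 electrons leaves Cr²⁺ with 6 − 2 = 4 d electrons.
Here Δ₀ < P (9100 < 18300), so the high-spin state is favoured.
Filling d⁴ accordingly: t2g^3 e_g^1.
Orbital CFSE = -0.6Δ₀ = -0.6 × 9100 = -5460 cm⁻¹.
High-spin has no excess pairs, so no pairing correction applies.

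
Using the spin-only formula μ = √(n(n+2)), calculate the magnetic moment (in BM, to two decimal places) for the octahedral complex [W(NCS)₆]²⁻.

Each NCS⁻ contributes -1; 6 × (-1) = -6. With overall charge -2, W is in the +4 oxidation state.
Group 6 minus oxidation state +4 gives a d² configuration for W⁴⁺.
For octahedral d² the high- and low-spin configurations coincide.
Configuration: t₂g² eg⁰ → 2 unpaired electrons.
μ(spin-only) = √[2(2+2)] = √8 ≈ 2.83 BM.

2.83 BM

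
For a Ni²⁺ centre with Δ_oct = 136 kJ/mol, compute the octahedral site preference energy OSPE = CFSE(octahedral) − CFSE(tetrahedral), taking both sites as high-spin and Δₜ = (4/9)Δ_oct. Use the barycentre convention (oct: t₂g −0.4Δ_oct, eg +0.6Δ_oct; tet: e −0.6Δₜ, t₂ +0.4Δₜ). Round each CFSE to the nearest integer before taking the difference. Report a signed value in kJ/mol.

-115

Ni sits in group 10; removing 2 electrons leaves Ni²⁺ with 10 − 2 = 8 d electrons.
In an octahedral site d⁸ (HS) is t₂g⁶ eg², giving CFSE(oct) = -1.2Δ_oct = -163 kJ/mol.
Tetrahedral e⁴ t₂⁴ gives -0.8Δₜ = -0.8 × (4/9) × 136 = -48 kJ/mol.
OSPE = -163 − (-48) = -115 kJ/mol.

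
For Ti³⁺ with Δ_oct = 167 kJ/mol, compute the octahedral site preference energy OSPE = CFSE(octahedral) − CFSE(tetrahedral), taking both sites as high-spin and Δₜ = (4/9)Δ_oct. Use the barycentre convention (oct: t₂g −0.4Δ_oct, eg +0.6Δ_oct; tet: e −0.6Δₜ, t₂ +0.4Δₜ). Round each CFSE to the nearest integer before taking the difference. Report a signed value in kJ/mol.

Group 4 minus oxidation state +3 gives a d¹ configuration for Ti³⁺.
In an octahedral site d¹ (HS) is t₂g¹ eg⁰, giving CFSE(oct) = -0.4Δ_oct = -67 kJ/mol.
Tetrahedral: e¹ t₂⁰, CFSE = 1(−0.6) + 0(+0.4) = -0.6Δₜ = -0.6 × (4/9) × 167 = -45 kJ/mol.
Subtracting, OSPE = -67 − (-45) = -22 kJ/mol.

-22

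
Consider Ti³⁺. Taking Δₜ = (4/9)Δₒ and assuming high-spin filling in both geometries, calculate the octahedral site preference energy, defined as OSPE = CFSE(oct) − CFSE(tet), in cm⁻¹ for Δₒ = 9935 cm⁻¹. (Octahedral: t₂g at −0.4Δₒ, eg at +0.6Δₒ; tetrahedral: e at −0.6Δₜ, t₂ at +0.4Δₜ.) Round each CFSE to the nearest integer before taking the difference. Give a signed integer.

-1325

Ti is in group 4, so Ti³⁺ is d¹ (4 − 3 = 1).
Octahedral high-spin t2g^1 e_g^0: CFSE = -0.4 × 9935 = -3974 cm⁻¹.
In a tetrahedral site the filling is e^1 t2^0: CFSE(tet) = -0.6Δₜ = -0.6 × (4/9)(9935) = -2649 cm⁻¹.
OSPE = -3974 − (-2649) = -1325 cm⁻¹.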